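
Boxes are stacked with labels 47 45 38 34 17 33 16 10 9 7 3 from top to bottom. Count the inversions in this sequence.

54

Element-by-element contributions:
47 → 45, 38, 34, 17, 33, 16, 10, 9, 7, 3 → 10
45 → 38, 34, 17, 33, 16, 10, 9, 7, 3 → 9
38 → 34, 17, 33, 16, 10, 9, 7, 3 → 8
34 → 17, 33, 16, 10, 9, 7, 3 → 7
17 → 16, 10, 9, 7, 3 → 5
33 → 16, 10, 9, 7, 3 → 5
16 → 10, 9, 7, 3 → 4
10 → 9, 7, 3 → 3
9 → 7, 3 → 2
7 → 3 → 1
3 → none → 0
Sum: 10 + 9 + 8 + 7 + 5 + 5 + 4 + 3 + 2 + 1 + 0 = 54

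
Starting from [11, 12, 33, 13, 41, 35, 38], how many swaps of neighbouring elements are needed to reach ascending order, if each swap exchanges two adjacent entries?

Adjacent swaps: 3

The minimum number of adjacent swaps to sort an array equals its inversion count, since every such swap removes exactly one inversion.
Count inversions — for each element, later elements that are smaller:
11: none → 0
12: none → 0
33: 13 → 1
13: none → 0
41: 35, 38 → 2
35: none → 0
38: none → 0
Total inversions: 0 + 0 + 1 + 0 + 2 + 0 + 0 = 3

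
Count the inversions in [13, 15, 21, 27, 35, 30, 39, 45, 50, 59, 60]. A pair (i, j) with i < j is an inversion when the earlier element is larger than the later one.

1 out-of-order pair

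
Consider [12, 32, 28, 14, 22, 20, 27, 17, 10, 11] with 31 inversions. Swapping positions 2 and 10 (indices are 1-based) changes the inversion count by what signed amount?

-13

Positions 2 and 10 hold 32 and 11; after swapping, the array is [12, 11, 28, 14, 22, 20, 27, 17, 10, 32].
Sweep left to right; for each value list the smaller values that follow it:
12 → 11, 10 → 2
11 → 10 → 1
28 → 14, 22, 20, 27, 17, 10 → 6
14 → 10 → 1
22 → 20, 17, 10 → 3
20 → 17, 10 → 2
27 → 17, 10 → 2
17 → 10 → 1
10 → none → 0
32 → none → 0
Sum: 2 + 1 + 6 + 1 + 3 + 2 + 2 + 1 + 0 + 0 = 18
Change: 18 − 31 = -13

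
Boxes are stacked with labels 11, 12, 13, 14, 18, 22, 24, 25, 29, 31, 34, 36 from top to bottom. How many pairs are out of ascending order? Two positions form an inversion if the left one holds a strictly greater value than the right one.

For each element, count later entries that are smaller:
11: 0
12: 0
13: 0
14: 0
18: 0
22: 0
24: 0
25: 0
29: 0
31: 0
34: 0
36: 0
Sum: 0 + 0 + 0 + 0 + 0 + 0 + 0 + 0 + 0 + 0 + 0 + 0 = 0

0 out-of-order pairs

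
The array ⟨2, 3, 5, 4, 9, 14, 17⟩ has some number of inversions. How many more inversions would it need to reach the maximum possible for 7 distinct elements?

20

Maximum inversions for 7 distinct elements is C(7, 2) = 7·6/2 = 21.
Current inversions — for each element, count later smaller elements:
2: 0
3: 0
5: 1
4: 0
9: 0
14: 0
17: 0
Current total: 0 + 0 + 1 + 0 + 0 + 0 + 0 = 1
Shortfall: 21 − 1 = 20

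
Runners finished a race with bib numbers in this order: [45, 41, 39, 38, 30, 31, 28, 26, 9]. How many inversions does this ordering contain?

Count, for each position, how many later elements it exceeds:
45: 8
41: 7
39: 6
38: 5
30: 3
31: 3
28: 2
26: 1
9: 0
Sum: 8 + 7 + 6 + 5 + 3 + 3 + 2 + 1 + 0 = 35

35 inversions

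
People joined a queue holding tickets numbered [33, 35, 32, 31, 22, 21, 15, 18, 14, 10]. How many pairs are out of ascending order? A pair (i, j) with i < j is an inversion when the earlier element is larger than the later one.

For each element, count later entries that are smaller:
33 → 32, 31, 22, 21, 15, 18, 14, 10 → 8
35 → 32, 31, 22, 21, 15, 18, 14, 10 → 8
32 → 31, 22, 21, 15, 18, 14, 10 → 7
31 → 22, 21, 15, 18, 14, 10 → 6
22 → 21, 15, 18, 14, 10 → 5
21 → 15, 18, 14, 10 → 4
15 → 14, 10 → 2
18 → 14, 10 → 2
14 → 10 → 1
10 → none → 0
Sum: 8 + 8 + 7 + 6 + 5 + 4 + 2 + 2 + 1 + 0 = 43

43 inversions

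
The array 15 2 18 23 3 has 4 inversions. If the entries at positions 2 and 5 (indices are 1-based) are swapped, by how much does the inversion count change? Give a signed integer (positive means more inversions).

Positions 2 and 5 hold 2 and 3; after swapping, the array is [15, 3, 18, 23, 2].
Sweep left to right; for each value list the smaller values that follow it:
15 → 3, 2 → 2
3 → 2 → 1
18 → 2 → 1
23 → 2 → 1
2 → none → 0
Sum: 2 + 1 + 1 + 1 + 0 = 5
Change: 5 − 4 = +1

+1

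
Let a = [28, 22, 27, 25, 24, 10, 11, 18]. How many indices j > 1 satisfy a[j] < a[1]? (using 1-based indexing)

The element at index 1 is 28.
Elements after it: 22, 27, 25, 24, 10, 11, 18
Those smaller than 28: 22, 27, 25, 24, 10, 11, 18

7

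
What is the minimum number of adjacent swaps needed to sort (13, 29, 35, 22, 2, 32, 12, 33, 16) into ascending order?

18 adjacent swaps

Minimum adjacent swaps = number of inversions (each swap of adjacent out-of-order elements removes one inversion and no swap can remove more).
Count inversions — for each element, later elements that are smaller:
13: 2, 12 → 2
29: 22, 2, 12, 16 → 4
35: 22, 2, 32, 12, 33, 16 → 6
22: 2, 12, 16 → 3
2: none → 0
32: 12, 16 → 2
12: none → 0
33: 16 → 1
16: none → 0
Total inversions: 2 + 4 + 6 + 3 + 0 + 2 + 0 + 1 + 0 = 18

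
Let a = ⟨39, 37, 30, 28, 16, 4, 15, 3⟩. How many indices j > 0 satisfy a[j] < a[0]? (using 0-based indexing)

7

The element at index 0 is 39.
Elements after it: 37, 30, 28, 16, 4, 15, 3
Those smaller than 39: 37, 30, 28, 16, 4, 15, 3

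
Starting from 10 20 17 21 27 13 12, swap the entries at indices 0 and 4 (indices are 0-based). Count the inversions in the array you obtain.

Positions 0 and 4 hold 10 and 27; after swapping, the array is [27, 20, 17, 21, 10, 13, 12].
Count, for each position, how many later elements it exceeds:
27: 6
20: 4
17: 3
21: 3
10: 0
13: 1
12: 0
Sum: 6 + 4 + 3 + 3 + 0 + 1 + 0 = 17

17 inversions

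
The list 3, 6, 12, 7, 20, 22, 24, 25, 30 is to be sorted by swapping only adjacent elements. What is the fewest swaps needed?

1

The minimum number of adjacent swaps to sort an array equals its inversion count, since every such swap removes exactly one inversion.
Count inversions — for each element, later elements that are smaller:
3: none → 0
6: none → 0
12: 7 → 1
7: none → 0
20: none → 0
22: none → 0
24: none → 0
25: none → 0
30: none → 0
Total inversions: 0 + 0 + 1 + 0 + 0 + 0 + 0 + 0 + 0 = 1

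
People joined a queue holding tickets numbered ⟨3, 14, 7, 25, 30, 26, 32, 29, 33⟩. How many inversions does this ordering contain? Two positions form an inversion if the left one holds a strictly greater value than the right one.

4 inversions

Count, for each position, how many later elements it exceeds:
3: 0
14: 1
7: 0
25: 0
30: 2
26: 0
32: 1
29: 0
33: 0
Sum: 0 + 1 + 0 + 0 + 2 + 0 + 1 + 0 + 0 = 4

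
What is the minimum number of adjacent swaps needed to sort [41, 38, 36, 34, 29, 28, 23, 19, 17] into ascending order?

36

Each adjacent swap fixes exactly one inversion, so the minimum swap count equals the number of inversions.
Count inversions — for each element, later elements that are smaller:
41: 38, 36, 34, 29, 28, 23, 19, 17 → 8
38: 36, 34, 29, 28, 23, 19, 17 → 7
36: 34, 29, 28, 23, 19, 17 → 6
34: 29, 28, 23, 19, 17 → 5
29: 28, 23, 19, 17 → 4
28: 23, 19, 17 → 3
23: 19, 17 → 2
19: 17 → 1
17: none → 0
Total inversions: 8 + 7 + 6 + 5 + 4 + 3 + 2 + 1 + 0 = 36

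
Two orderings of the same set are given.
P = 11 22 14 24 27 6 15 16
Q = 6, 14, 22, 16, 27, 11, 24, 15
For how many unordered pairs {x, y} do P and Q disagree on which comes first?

Assign each item its position (1..8) in the first ordering, then rewrite the second ordering as that position sequence:
positions: 11→1, 22→2, 14→3, 24→4, 27→5, 6→6, 15→7, 16→8
second ordering as positions: [6, 3, 2, 8, 5, 1, 4, 7]
Discordant pairs = inversions in this position sequence.
6: 3, 2, 5, 1, 4 → 5
3: 2, 1 → 2
2: 1 → 1
8: 5, 1, 4, 7 → 4
5: 1, 4 → 2
1: 0
4: 0
7: 0
Total: 5 + 2 + 1 + 4 + 2 + 0 + 0 + 0 = 14

Disagreeing pairs: 14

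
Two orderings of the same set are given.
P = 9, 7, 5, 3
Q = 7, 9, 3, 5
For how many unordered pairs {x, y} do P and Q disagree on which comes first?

Assign each item its position (1..4) in the first ordering, then rewrite the second ordering as that position sequence:
positions: 9→1, 7→2, 5→3, 3→4
second ordering as positions: [2, 1, 4, 3]
Discordant pairs = inversions in this position sequence.
2: 1 → 1
1: 0
4: 3 → 1
3: 0
Total: 1 + 0 + 1 + 0 = 2

2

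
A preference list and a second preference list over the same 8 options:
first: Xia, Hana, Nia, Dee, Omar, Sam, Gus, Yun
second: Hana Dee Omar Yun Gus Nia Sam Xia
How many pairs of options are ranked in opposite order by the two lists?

Assign each item its position (1..8) in the first ordering, then rewrite the second ordering as that position sequence:
positions: Xia→1, Hana→2, Nia→3, Dee→4, Omar→5, Sam→6, Gus→7, Yun→8
second ordering as positions: [2, 4, 5, 8, 7, 3, 6, 1]
Discordant pairs = inversions in this position sequence.
2: 1 → 1
4: 3, 1 → 2
5: 3, 1 → 2
8: 7, 3, 6, 1 → 4
7: 3, 6, 1 → 3
3: 1 → 1
6: 1 → 1
1: 0
Total: 1 + 2 + 2 + 4 + 3 + 1 + 1 + 0 = 14

14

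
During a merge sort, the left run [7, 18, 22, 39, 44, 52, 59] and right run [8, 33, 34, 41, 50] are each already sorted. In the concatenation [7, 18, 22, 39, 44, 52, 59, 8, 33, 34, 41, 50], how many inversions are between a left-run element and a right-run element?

For each element r of the right run, count left-run elements greater than r:
r = 8: 18, 22, 39, 44, 52, 59 → 6
r = 33: 39, 44, 52, 59 → 4
r = 34: 39, 44, 52, 59 → 4
r = 41: 44, 52, 59 → 3
r = 50: 52, 59 → 2
Cross-inversions: 6 + 4 + 4 + 3 + 2 = 19

19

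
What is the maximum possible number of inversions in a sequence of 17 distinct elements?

The maximum occurs when the array is in strictly decreasing order: every one of the C(17, 2) pairs is inverted.
C(17, 2) = 17·16/2 = 136

136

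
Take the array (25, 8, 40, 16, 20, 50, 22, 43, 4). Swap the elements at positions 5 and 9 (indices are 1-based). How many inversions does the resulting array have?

Inversions: 16

Positions 5 and 9 hold 20 and 4; after swapping, the array is [25, 8, 40, 16, 4, 50, 22, 43, 20].
For each element, count later entries that are smaller:
25: 5
8: 1
40: 4
16: 1
4: 0
50: 3
22: 1
43: 1
20: 0
Sum: 5 + 1 + 4 + 1 + 0 + 3 + 1 + 1 + 0 = 16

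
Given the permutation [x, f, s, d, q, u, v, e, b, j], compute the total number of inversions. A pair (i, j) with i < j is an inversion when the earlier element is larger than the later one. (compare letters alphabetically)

28

Count, for each position, how many later elements it exceeds:
x: 9
f: 3
s: 5
d: 1
q: 3
u: 3
v: 3
e: 1
b: 0
j: 0
Sum: 9 + 3 + 5 + 1 + 3 + 3 + 3 + 1 + 0 + 0 = 28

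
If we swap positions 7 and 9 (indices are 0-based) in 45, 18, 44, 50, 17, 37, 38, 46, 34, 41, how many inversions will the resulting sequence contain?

Positions 7 and 9 hold 46 and 41; after swapping, the array is [45, 18, 44, 50, 17, 37, 38, 41, 34, 46].
Element-by-element contributions:
45 → 18, 44, 17, 37, 38, 41, 34 → 7
18 → 17 → 1
44 → 17, 37, 38, 41, 34 → 5
50 → 17, 37, 38, 41, 34, 46 → 6
17 → none → 0
37 → 34 → 1
38 → 34 → 1
41 → 34 → 1
34 → none → 0
46 → none → 0
Sum: 7 + 1 + 5 + 6 + 0 + 1 + 1 + 1 + 0 + 0 = 22

Inversions: 22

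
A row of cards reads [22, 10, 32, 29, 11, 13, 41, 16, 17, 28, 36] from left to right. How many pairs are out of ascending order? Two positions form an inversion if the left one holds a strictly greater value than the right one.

20 out-of-order pairs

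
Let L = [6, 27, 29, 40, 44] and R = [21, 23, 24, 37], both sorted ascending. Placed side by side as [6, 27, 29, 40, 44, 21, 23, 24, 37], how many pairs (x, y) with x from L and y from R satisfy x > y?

For each element r of the right run, count left-run elements greater than r:
r = 21: 27, 29, 40, 44 → 4
r = 23: 27, 29, 40, 44 → 4
r = 24: 27, 29, 40, 44 → 4
r = 37: 40, 44 → 2
Cross-inversions: 4 + 4 + 4 + 2 = 14

14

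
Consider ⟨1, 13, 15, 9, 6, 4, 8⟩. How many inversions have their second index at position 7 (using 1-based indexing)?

The element at index 7 is 8.
Elements before it: 1, 13, 15, 9, 6, 4
Those larger than 8: 13, 15, 9

3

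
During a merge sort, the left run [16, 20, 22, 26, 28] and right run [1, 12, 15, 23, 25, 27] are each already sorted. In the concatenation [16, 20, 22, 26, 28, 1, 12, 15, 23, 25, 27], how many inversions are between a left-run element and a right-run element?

For each element r of the right run, count left-run elements greater than r:
r = 1: 16, 20, 22, 26, 28 → 5
r = 12: 16, 20, 22, 26, 28 → 5
r = 15: 16, 20, 22, 26, 28 → 5
r = 23: 26, 28 → 2
r = 25: 26, 28 → 2
r = 27: 28 → 1
Cross-inversions: 5 + 5 + 5 + 2 + 2 + 1 = 20

There are 20 split inversions.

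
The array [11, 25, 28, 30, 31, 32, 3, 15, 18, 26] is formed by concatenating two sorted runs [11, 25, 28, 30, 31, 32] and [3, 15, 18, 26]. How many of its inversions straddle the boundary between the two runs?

Take each right-half value and tally the left-half values above it:
r = 3: 11, 25, 28, 30, 31, 32 → 6
r = 15: 25, 28, 30, 31, 32 → 5
r = 18: 25, 28, 30, 31, 32 → 5
r = 26: 28, 30, 31, 32 → 4
Cross-inversions: 6 + 5 + 5 + 4 = 20

20 cross-inversions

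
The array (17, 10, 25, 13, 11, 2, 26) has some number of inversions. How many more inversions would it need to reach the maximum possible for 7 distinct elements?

10 inversions short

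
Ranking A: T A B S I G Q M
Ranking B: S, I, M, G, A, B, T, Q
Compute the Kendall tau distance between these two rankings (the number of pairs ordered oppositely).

16

Assign each item its position (1..8) in the first ordering, then rewrite the second ordering as that position sequence:
positions: T→1, A→2, B→3, S→4, I→5, G→6, Q→7, M→8
second ordering as positions: [4, 5, 8, 6, 2, 3, 1, 7]
Discordant pairs = inversions in this position sequence.
4: 2, 3, 1 → 3
5: 2, 3, 1 → 3
8: 6, 2, 3, 1, 7 → 5
6: 2, 3, 1 → 3
2: 1 → 1
3: 1 → 1
1: 0
7: 0
Total: 3 + 3 + 5 + 3 + 1 + 1 + 0 + 0 = 16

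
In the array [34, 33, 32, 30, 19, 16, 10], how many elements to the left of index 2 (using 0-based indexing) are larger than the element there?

2

The element at index 2 is 32.
Elements before it: 34, 33
Those larger than 32: 34, 33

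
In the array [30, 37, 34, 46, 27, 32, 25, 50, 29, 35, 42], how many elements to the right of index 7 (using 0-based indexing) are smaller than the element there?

3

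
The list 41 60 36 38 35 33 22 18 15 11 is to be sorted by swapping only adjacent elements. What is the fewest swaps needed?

43

Each adjacent swap fixes exactly one inversion, so the minimum swap count equals the number of inversions.
Count inversions — for each element, later elements that are smaller:
41: 36, 38, 35, 33, 22, 18, 15, 11 → 8
60: 36, 38, 35, 33, 22, 18, 15, 11 → 8
36: 35, 33, 22, 18, 15, 11 → 6
38: 35, 33, 22, 18, 15, 11 → 6
35: 33, 22, 18, 15, 11 → 5
33: 22, 18, 15, 11 → 4
22: 18, 15, 11 → 3
18: 15, 11 → 2
15: 11 → 1
11: none → 0
Total inversions: 8 + 8 + 6 + 6 + 5 + 4 + 3 + 2 + 1 + 0 = 43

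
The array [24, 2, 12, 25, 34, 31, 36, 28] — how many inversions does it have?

Element-by-element contributions:
24: 2
2: 0
12: 0
25: 0
34: 2
31: 1
36: 1
28: 0
Sum: 2 + 0 + 0 + 0 + 2 + 1 + 1 + 0 = 6

6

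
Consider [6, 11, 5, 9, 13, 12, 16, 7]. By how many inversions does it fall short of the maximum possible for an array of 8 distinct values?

19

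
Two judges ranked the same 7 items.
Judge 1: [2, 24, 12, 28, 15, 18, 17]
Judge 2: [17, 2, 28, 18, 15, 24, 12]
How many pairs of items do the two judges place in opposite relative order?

13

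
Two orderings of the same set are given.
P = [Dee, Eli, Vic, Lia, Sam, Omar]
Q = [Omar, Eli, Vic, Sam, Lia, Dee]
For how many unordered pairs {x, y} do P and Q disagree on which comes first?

10

Assign each item its position (1..6) in the first ordering, then rewrite the second ordering as that position sequence:
positions: Dee→1, Eli→2, Vic→3, Lia→4, Sam→5, Omar→6
second ordering as positions: [6, 2, 3, 5, 4, 1]
Discordant pairs = inversions in this position sequence.
6: 2, 3, 5, 4, 1 → 5
2: 1 → 1
3: 1 → 1
5: 4, 1 → 2
4: 1 → 1
1: 0
Total: 5 + 1 + 1 + 2 + 1 + 0 = 10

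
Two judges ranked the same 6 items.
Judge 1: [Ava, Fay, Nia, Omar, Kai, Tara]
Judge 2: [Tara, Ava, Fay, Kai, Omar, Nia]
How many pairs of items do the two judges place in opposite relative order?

8

Assign each item its position (1..6) in the first ordering, then rewrite the second ordering as that position sequence:
positions: Ava→1, Fay→2, Nia→3, Omar→4, Kai→5, Tara→6
second ordering as positions: [6, 1, 2, 5, 4, 3]
Discordant pairs = inversions in this position sequence.
6: 1, 2, 5, 4, 3 → 5
1: 0
2: 0
5: 4, 3 → 2
4: 3 → 1
3: 0
Total: 5 + 0 + 0 + 2 + 1 + 0 = 8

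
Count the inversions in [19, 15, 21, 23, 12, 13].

9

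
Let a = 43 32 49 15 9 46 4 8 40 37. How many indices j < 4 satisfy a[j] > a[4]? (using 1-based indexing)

3 such elements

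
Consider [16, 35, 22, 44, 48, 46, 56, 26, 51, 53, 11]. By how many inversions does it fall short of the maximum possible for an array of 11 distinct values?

36 inversions short

Maximum inversions for 11 distinct elements is C(11, 2) = 11·10/2 = 55.
Current inversions — for each element, count later smaller elements:
16: 1
35: 3
22: 1
44: 2
48: 3
46: 2
56: 4
26: 1
51: 1
53: 1
11: 0
Current total: 1 + 3 + 1 + 2 + 3 + 2 + 4 + 1 + 1 + 1 + 0 = 19
Shortfall: 55 − 19 = 36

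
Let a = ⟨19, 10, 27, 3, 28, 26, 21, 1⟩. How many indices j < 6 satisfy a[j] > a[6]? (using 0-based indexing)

The element at index 6 is 21.
Elements before it: 19, 10, 27, 3, 28, 26
Those larger than 21: 27, 28, 26

3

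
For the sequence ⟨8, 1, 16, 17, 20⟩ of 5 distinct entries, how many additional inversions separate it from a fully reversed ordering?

Maximum inversions for 5 distinct elements is C(5, 2) = 5·4/2 = 10.
Current inversions — for each element, count later smaller elements:
8: 1
1: 0
16: 0
17: 0
20: 0
Current total: 1 + 0 + 0 + 0 + 0 = 1
Shortfall: 10 − 1 = 9

9 inversions short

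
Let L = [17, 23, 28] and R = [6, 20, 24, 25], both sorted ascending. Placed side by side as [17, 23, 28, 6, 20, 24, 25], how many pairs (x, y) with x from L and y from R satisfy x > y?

7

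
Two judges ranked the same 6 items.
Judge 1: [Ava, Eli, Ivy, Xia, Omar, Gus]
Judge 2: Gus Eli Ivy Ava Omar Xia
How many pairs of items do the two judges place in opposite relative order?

8 discordant pairs

Assign each item its position (1..6) in the first ordering, then rewrite the second ordering as that position sequence:
positions: Ava→1, Eli→2, Ivy→3, Xia→4, Omar→5, Gus→6
second ordering as positions: [6, 2, 3, 1, 5, 4]
Discordant pairs = inversions in this position sequence.
6: 2, 3, 1, 5, 4 → 5
2: 1 → 1
3: 1 → 1
1: 0
5: 4 → 1
4: 0
Total: 5 + 1 + 1 + 0 + 1 + 0 = 8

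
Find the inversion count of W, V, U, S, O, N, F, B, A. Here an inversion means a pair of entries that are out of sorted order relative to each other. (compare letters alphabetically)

36

Count, for each position, how many later elements it exceeds:
W: 8
V: 7
U: 6
S: 5
O: 4
N: 3
F: 2
B: 1
A: 0
Sum: 8 + 7 + 6 + 5 + 4 + 3 + 2 + 1 + 0 = 36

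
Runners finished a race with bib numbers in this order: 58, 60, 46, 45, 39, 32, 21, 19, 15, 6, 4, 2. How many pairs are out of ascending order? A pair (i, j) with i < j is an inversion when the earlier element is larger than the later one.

65 out-of-order pairs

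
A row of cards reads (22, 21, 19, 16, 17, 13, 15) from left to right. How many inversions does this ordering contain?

Element-by-element contributions:
22 → 21, 19, 16, 17, 13, 15 → 6
21 → 19, 16, 17, 13, 15 → 5
19 → 16, 17, 13, 15 → 4
16 → 13, 15 → 2
17 → 13, 15 → 2
13 → none → 0
15 → none → 0
Sum: 6 + 5 + 4 + 2 + 2 + 0 + 0 = 19

Inversions: 19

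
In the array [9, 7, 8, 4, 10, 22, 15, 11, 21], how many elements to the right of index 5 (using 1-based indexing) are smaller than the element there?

0

The element at index 5 is 10.
Elements after it: 22, 15, 11, 21
None of them are smaller than 10.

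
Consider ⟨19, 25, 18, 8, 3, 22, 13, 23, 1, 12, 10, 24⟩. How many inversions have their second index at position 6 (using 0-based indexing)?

The element at index 6 is 13.
Elements before it: 19, 25, 18, 8, 3, 22
Those larger than 13: 19, 25, 18, 22

4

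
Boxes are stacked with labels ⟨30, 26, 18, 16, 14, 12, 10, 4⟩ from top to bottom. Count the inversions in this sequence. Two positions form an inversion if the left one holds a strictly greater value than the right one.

Sweep left to right; for each value list the smaller values that follow it:
30: 7
26: 6
18: 5
16: 4
14: 3
12: 2
10: 1
4: 0
Sum: 7 + 6 + 5 + 4 + 3 + 2 + 1 + 0 = 28

28 inversions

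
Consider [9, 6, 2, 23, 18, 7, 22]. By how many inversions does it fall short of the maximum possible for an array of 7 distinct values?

Maximum inversions for 7 distinct elements is C(7, 2) = 7·6/2 = 21.
Current inversions — for each element, count later smaller elements:
9: 3
6: 1
2: 0
23: 3
18: 1
7: 0
22: 0
Current total: 3 + 1 + 0 + 3 + 1 + 0 + 0 = 8
Shortfall: 21 − 8 = 13

13 inversions short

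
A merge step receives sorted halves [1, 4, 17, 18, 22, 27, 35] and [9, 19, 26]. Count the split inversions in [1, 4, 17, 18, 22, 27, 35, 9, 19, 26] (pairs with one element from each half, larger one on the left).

10

Take each right-half value and tally the left-half values above it:
r = 9: 17, 18, 22, 27, 35 → 5
r = 19: 22, 27, 35 → 3
r = 26: 27, 35 → 2
Cross-inversions: 5 + 3 + 2 = 10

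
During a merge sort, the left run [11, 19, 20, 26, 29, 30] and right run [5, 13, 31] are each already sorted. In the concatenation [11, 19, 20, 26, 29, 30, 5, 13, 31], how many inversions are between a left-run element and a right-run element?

Cross-inversions: 11

Take each right-half value and tally the left-half values above it:
r = 5: 11, 19, 20, 26, 29, 30 → 6
r = 13: 19, 20, 26, 29, 30 → 5
r = 31: none → 0
Cross-inversions: 6 + 5 + 0 = 11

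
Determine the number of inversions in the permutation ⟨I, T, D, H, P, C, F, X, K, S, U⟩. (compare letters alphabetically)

Count, for each position, how many later elements it exceeds:
I: 4
T: 7
D: 1
H: 2
P: 3
C: 0
F: 0
X: 3
K: 0
S: 0
U: 0
Sum: 4 + 7 + 1 + 2 + 3 + 0 + 0 + 3 + 0 + 0 + 0 = 20

20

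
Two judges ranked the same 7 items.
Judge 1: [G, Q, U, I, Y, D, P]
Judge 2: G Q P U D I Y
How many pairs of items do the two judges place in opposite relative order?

6

Assign each item its position (1..7) in the first ordering, then rewrite the second ordering as that position sequence:
positions: G→1, Q→2, U→3, I→4, Y→5, D→6, P→7
second ordering as positions: [1, 2, 7, 3, 6, 4, 5]
Discordant pairs = inversions in this position sequence.
1: 0
2: 0
7: 3, 6, 4, 5 → 4
3: 0
6: 4, 5 → 2
4: 0
5: 0
Total: 0 + 0 + 4 + 0 + 2 + 0 + 0 = 6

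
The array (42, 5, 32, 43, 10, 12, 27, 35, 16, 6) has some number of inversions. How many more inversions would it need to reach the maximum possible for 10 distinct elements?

19

Maximum inversions for 10 distinct elements is C(10, 2) = 10·9/2 = 45.
Current inversions — for each element, count later smaller elements:
42: 8
5: 0
32: 5
43: 6
10: 1
12: 1
27: 2
35: 2
16: 1
6: 0
Current total: 8 + 0 + 5 + 6 + 1 + 1 + 2 + 2 + 1 + 0 = 26
Shortfall: 45 − 26 = 19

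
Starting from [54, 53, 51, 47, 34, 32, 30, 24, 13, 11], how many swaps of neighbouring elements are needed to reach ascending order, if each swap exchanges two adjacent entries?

45

Each adjacent swap fixes exactly one inversion, so the minimum swap count equals the number of inversions.
Count inversions — for each element, later elements that are smaller:
54: 53, 51, 47, 34, 32, 30, 24, 13, 11 → 9
53: 51, 47, 34, 32, 30, 24, 13, 11 → 8
51: 47, 34, 32, 30, 24, 13, 11 → 7
47: 34, 32, 30, 24, 13, 11 → 6
34: 32, 30, 24, 13, 11 → 5
32: 30, 24, 13, 11 → 4
30: 24, 13, 11 → 3
24: 13, 11 → 2
13: 11 → 1
11: none → 0
Total inversions: 9 + 8 + 7 + 6 + 5 + 4 + 3 + 2 + 1 + 0 = 45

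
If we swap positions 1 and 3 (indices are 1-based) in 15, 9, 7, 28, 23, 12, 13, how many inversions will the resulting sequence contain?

Positions 1 and 3 hold 15 and 7; after swapping, the array is [7, 9, 15, 28, 23, 12, 13].
Count, for each position, how many later elements it exceeds:
7 → none → 0
9 → none → 0
15 → 12, 13 → 2
28 → 23, 12, 13 → 3
23 → 12, 13 → 2
12 → none → 0
13 → none → 0
Sum: 0 + 0 + 2 + 3 + 2 + 0 + 0 = 7

7 inversions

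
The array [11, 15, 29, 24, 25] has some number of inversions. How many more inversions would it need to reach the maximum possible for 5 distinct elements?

Maximum inversions for 5 distinct elements is C(5, 2) = 5·4/2 = 10.
Current inversions — for each element, count later smaller elements:
11: 0
15: 0
29: 2
24: 0
25: 0
Current total: 0 + 0 + 2 + 0 + 0 = 2
Shortfall: 10 − 2 = 8

8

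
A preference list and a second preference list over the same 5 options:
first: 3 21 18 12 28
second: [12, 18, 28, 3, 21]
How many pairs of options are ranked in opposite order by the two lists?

Assign each item its position (1..5) in the first ordering, then rewrite the second ordering as that position sequence:
positions: 3→1, 21→2, 18→3, 12→4, 28→5
second ordering as positions: [4, 3, 5, 1, 2]
Discordant pairs = inversions in this position sequence.
4: 3, 1, 2 → 3
3: 1, 2 → 2
5: 1, 2 → 2
1: 0
2: 0
Total: 3 + 2 + 2 + 0 + 0 = 7

7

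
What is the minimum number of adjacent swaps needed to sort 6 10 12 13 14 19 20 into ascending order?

Each adjacent swap fixes exactly one inversion, so the minimum swap count equals the number of inversions.
Count inversions — for each element, later elements that are smaller:
6: none → 0
10: none → 0
12: none → 0
13: none → 0
14: none → 0
19: none → 0
20: none → 0
Total inversions: 0 + 0 + 0 + 0 + 0 + 0 + 0 = 0

0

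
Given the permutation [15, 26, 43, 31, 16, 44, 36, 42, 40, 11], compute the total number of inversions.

Inversions: 20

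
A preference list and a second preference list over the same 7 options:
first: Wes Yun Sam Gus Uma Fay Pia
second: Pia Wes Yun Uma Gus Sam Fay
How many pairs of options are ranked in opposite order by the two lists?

Assign each item its position (1..7) in the first ordering, then rewrite the second ordering as that position sequence:
positions: Wes→1, Yun→2, Sam→3, Gus→4, Uma→5, Fay→6, Pia→7
second ordering as positions: [7, 1, 2, 5, 4, 3, 6]
Discordant pairs = inversions in this position sequence.
7: 1, 2, 5, 4, 3, 6 → 6
1: 0
2: 0
5: 4, 3 → 2
4: 3 → 1
3: 0
6: 0
Total: 6 + 0 + 0 + 2 + 1 + 0 + 0 = 9

Pairs: 9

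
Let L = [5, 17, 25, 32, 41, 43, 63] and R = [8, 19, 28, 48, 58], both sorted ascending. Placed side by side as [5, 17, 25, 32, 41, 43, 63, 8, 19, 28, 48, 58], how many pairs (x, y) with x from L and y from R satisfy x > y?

There are 17 cross-inversions.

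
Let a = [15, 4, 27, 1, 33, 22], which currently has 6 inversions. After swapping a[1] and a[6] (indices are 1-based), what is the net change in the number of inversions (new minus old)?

+1

Positions 1 and 6 hold 15 and 22; after swapping, the array is [22, 4, 27, 1, 33, 15].
For each element, count later entries that are smaller:
22 → 4, 1, 15 → 3
4 → 1 → 1
27 → 1, 15 → 2
1 → none → 0
33 → 15 → 1
15 → none → 0
Sum: 3 + 1 + 2 + 0 + 1 + 0 = 7
Change: 7 − 6 = +1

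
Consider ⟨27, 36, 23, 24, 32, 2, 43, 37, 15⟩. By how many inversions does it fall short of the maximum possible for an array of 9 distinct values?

18

Maximum inversions for 9 distinct elements is C(9, 2) = 9·8/2 = 36.
Current inversions — for each element, count later smaller elements:
27: 4
36: 5
23: 2
24: 2
32: 2
2: 0
43: 2
37: 1
15: 0
Current total: 4 + 5 + 2 + 2 + 2 + 0 + 2 + 1 + 0 = 18
Shortfall: 36 − 18 = 18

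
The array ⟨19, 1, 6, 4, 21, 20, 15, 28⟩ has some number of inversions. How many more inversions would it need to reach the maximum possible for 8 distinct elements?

20 inversions short

Maximum inversions for 8 distinct elements is C(8, 2) = 8·7/2 = 28.
Current inversions — for each element, count later smaller elements:
19: 4
1: 0
6: 1
4: 0
21: 2
20: 1
15: 0
28: 0
Current total: 4 + 0 + 1 + 0 + 2 + 1 + 0 + 0 = 8
Shortfall: 28 − 8 = 20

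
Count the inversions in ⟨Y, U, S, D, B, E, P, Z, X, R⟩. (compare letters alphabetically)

For each element, count later entries that are smaller:
Y → U, S, D, B, E, P, X, R → 8
U → S, D, B, E, P, R → 6
S → D, B, E, P, R → 5
D → B → 1
B → none → 0
E → none → 0
P → none → 0
Z → X, R → 2
X → R → 1
R → none → 0
Sum: 8 + 6 + 5 + 1 + 0 + 0 + 0 + 2 + 1 + 0 = 23

23 inversions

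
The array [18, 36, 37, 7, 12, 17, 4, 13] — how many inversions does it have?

For each element, count later entries that are smaller:
18: 5
36: 5
37: 5
7: 1
12: 1
17: 2
4: 0
13: 0
Sum: 5 + 5 + 5 + 1 + 1 + 2 + 0 + 0 = 19

There are 19 out-of-order pairs.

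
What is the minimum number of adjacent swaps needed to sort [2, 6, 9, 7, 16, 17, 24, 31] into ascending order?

Each adjacent swap fixes exactly one inversion, so the minimum swap count equals the number of inversions.
Count inversions — for each element, later elements that are smaller:
2: none → 0
6: none → 0
9: 7 → 1
7: none → 0
16: none → 0
17: none → 0
24: none → 0
31: none → 0
Total inversions: 0 + 0 + 1 + 0 + 0 + 0 + 0 + 0 = 1

Swaps: 1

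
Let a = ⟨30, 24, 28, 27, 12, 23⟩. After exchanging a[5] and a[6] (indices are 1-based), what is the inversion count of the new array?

Positions 5 and 6 hold 12 and 23; after swapping, the array is [30, 24, 28, 27, 23, 12].
For each element, count later entries that are smaller:
30: 5
24: 2
28: 3
27: 2
23: 1
12: 0
Sum: 5 + 2 + 3 + 2 + 1 + 0 = 13

13 inversions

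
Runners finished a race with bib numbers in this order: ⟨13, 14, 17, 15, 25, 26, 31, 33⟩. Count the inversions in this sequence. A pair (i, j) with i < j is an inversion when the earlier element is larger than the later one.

Sweep left to right; for each value list the smaller values that follow it:
13: 0
14: 0
17: 1
15: 0
25: 0
26: 0
31: 0
33: 0
Sum: 0 + 0 + 1 + 0 + 0 + 0 + 0 + 0 = 1

1 out-of-order pair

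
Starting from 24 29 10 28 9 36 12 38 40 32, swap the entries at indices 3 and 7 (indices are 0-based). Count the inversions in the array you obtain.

Positions 3 and 7 hold 28 and 38; after swapping, the array is [24, 29, 10, 38, 9, 36, 12, 28, 40, 32].
Sweep left to right; for each value list the smaller values that follow it:
24: 3
29: 4
10: 1
38: 5
9: 0
36: 3
12: 0
28: 0
40: 1
32: 0
Sum: 3 + 4 + 1 + 5 + 0 + 3 + 0 + 0 + 1 + 0 = 17

17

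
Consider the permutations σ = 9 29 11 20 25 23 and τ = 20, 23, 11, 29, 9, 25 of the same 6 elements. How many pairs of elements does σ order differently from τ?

10 discordant pairs

Assign each item its position (1..6) in the first ordering, then rewrite the second ordering as that position sequence:
positions: 9→1, 29→2, 11→3, 20→4, 25→5, 23→6
second ordering as positions: [4, 6, 3, 2, 1, 5]
Discordant pairs = inversions in this position sequence.
4: 3, 2, 1 → 3
6: 3, 2, 1, 5 → 4
3: 2, 1 → 2
2: 1 → 1
1: 0
5: 0
Total: 3 + 4 + 2 + 1 + 0 + 0 = 10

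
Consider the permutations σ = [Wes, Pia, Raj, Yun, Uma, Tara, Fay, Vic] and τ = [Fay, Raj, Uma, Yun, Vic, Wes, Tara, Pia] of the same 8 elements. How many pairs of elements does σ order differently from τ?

17

Assign each item its position (1..8) in the first ordering, then rewrite the second ordering as that position sequence:
positions: Wes→1, Pia→2, Raj→3, Yun→4, Uma→5, Tara→6, Fay→7, Vic→8
second ordering as positions: [7, 3, 5, 4, 8, 1, 6, 2]
Discordant pairs = inversions in this position sequence.
7: 3, 5, 4, 1, 6, 2 → 6
3: 1, 2 → 2
5: 4, 1, 2 → 3
4: 1, 2 → 2
8: 1, 6, 2 → 3
1: 0
6: 2 → 1
2: 0
Total: 6 + 2 + 3 + 2 + 3 + 0 + 1 + 0 = 17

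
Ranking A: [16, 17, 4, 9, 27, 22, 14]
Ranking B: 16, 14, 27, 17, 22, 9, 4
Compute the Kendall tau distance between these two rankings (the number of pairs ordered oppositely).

Assign each item its position (1..7) in the first ordering, then rewrite the second ordering as that position sequence:
positions: 16→1, 17→2, 4→3, 9→4, 27→5, 22→6, 14→7
second ordering as positions: [1, 7, 5, 2, 6, 4, 3]
Discordant pairs = inversions in this position sequence.
1: 0
7: 5, 2, 6, 4, 3 → 5
5: 2, 4, 3 → 3
2: 0
6: 4, 3 → 2
4: 3 → 1
3: 0
Total: 0 + 5 + 3 + 0 + 2 + 1 + 0 = 11

There are 11 discordant pairs.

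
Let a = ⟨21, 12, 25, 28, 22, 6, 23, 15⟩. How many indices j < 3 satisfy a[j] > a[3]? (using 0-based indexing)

0

The element at index 3 is 28.
Elements before it: 21, 12, 25
None of them are larger than 28.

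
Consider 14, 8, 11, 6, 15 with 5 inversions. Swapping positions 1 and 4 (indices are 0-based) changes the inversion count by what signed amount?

+3

Positions 1 and 4 hold 8 and 15; after swapping, the array is [14, 15, 11, 6, 8].
For each element, count later entries that are smaller:
14: 3
15: 3
11: 2
6: 0
8: 0
Sum: 3 + 3 + 2 + 0 + 0 = 8
Change: 8 − 5 = +3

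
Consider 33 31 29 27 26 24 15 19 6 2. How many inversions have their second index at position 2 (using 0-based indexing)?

The element at index 2 is 29.
Elements before it: 33, 31
Those larger than 29: 33, 31

2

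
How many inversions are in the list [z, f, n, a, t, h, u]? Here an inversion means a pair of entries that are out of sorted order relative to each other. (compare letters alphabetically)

10

For each element, count later entries that are smaller:
z → f, n, a, t, h, u → 6
f → a → 1
n → a, h → 2
a → none → 0
t → h → 1
h → none → 0
u → none → 0
Sum: 6 + 1 + 2 + 0 + 1 + 0 + 0 = 10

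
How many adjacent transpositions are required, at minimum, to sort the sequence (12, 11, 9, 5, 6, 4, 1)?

Minimum adjacent swaps = number of inversions (each swap of adjacent out-of-order elements removes one inversion and no swap can remove more).
Count inversions — for each element, later elements that are smaller:
12: 11, 9, 5, 6, 4, 1 → 6
11: 9, 5, 6, 4, 1 → 5
9: 5, 6, 4, 1 → 4
5: 4, 1 → 2
6: 4, 1 → 2
4: 1 → 1
1: none → 0
Total inversions: 6 + 5 + 4 + 2 + 2 + 1 + 0 = 20

20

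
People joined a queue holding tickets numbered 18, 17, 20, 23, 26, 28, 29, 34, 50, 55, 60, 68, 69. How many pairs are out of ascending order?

For each element, count later entries that are smaller:
18: 1
17: 0
20: 0
23: 0
26: 0
28: 0
29: 0
34: 0
50: 0
55: 0
60: 0
68: 0
69: 0
Sum: 1 + 0 + 0 + 0 + 0 + 0 + 0 + 0 + 0 + 0 + 0 + 0 + 0 = 1

Inversions: 1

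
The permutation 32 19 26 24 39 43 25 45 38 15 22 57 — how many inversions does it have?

Element-by-element contributions:
32 → 19, 26, 24, 25, 15, 22 → 6
19 → 15 → 1
26 → 24, 25, 15, 22 → 4
24 → 15, 22 → 2
39 → 25, 38, 15, 22 → 4
43 → 25, 38, 15, 22 → 4
25 → 15, 22 → 2
45 → 38, 15, 22 → 3
38 → 15, 22 → 2
15 → none → 0
22 → none → 0
57 → none → 0
Sum: 6 + 1 + 4 + 2 + 4 + 4 + 2 + 3 + 2 + 0 + 0 + 0 = 28

28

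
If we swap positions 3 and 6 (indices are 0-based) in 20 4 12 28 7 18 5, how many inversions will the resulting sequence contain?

Positions 3 and 6 hold 28 and 5; after swapping, the array is [20, 4, 12, 5, 7, 18, 28].
Count, for each position, how many later elements it exceeds:
20: 5
4: 0
12: 2
5: 0
7: 0
18: 0
28: 0
Sum: 5 + 0 + 2 + 0 + 0 + 0 + 0 = 7

7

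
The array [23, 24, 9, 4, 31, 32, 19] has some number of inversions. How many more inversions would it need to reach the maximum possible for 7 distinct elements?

Maximum inversions for 7 distinct elements is C(7, 2) = 7·6/2 = 21.
Current inversions — for each element, count later smaller elements:
23: 3
24: 3
9: 1
4: 0
31: 1
32: 1
19: 0
Current total: 3 + 3 + 1 + 0 + 1 + 1 + 0 = 9
Shortfall: 21 − 9 = 12

12 inversions short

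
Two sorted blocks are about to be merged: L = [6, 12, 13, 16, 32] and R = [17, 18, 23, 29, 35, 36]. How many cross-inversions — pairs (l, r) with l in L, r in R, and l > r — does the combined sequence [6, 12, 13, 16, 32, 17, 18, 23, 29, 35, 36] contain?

4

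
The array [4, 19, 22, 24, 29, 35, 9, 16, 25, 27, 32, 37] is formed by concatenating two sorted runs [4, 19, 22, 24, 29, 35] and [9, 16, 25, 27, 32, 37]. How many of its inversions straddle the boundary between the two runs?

Cross-inversions: 15

For each element r of the right run, count left-run elements greater than r:
r = 9: 19, 22, 24, 29, 35 → 5
r = 16: 19, 22, 24, 29, 35 → 5
r = 25: 29, 35 → 2
r = 27: 29, 35 → 2
r = 32: 35 → 1
r = 37: none → 0
Cross-inversions: 5 + 5 + 2 + 2 + 1 + 0 = 15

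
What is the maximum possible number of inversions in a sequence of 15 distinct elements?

105 inversions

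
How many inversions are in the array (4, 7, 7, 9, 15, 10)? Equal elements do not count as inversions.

Sweep left to right; for each value list the smaller values that follow it:
4: 0
7: 0
7: 0
9: 0
15: 1
10: 0
Sum: 0 + 0 + 0 + 0 + 1 + 0 = 1

Inversions: 1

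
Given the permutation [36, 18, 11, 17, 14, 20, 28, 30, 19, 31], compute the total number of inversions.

Sweep left to right; for each value list the smaller values that follow it:
36 → 18, 11, 17, 14, 20, 28, 30, 19, 31 → 9
18 → 11, 17, 14 → 3
11 → none → 0
17 → 14 → 1
14 → none → 0
20 → 19 → 1
28 → 19 → 1
30 → 19 → 1
19 → none → 0
31 → none → 0
Sum: 9 + 3 + 0 + 1 + 0 + 1 + 1 + 1 + 0 + 0 = 16

16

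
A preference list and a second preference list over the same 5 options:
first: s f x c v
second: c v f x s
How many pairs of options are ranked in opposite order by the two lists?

8

Assign each item its position (1..5) in the first ordering, then rewrite the second ordering as that position sequence:
positions: s→1, f→2, x→3, c→4, v→5
second ordering as positions: [4, 5, 2, 3, 1]
Discordant pairs = inversions in this position sequence.
4: 2, 3, 1 → 3
5: 2, 3, 1 → 3
2: 1 → 1
3: 1 → 1
1: 0
Total: 3 + 3 + 1 + 1 + 0 = 8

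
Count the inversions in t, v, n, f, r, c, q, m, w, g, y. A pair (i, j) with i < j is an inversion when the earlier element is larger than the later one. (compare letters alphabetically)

27 inversions

Sweep left to right; for each value list the smaller values that follow it:
t → n, f, r, c, q, m, g → 7
v → n, f, r, c, q, m, g → 7
n → f, c, m, g → 4
f → c → 1
r → c, q, m, g → 4
c → none → 0
q → m, g → 2
m → g → 1
w → g → 1
g → none → 0
y → none → 0
Sum: 7 + 7 + 4 + 1 + 4 + 0 + 2 + 1 + 1 + 0 + 0 = 27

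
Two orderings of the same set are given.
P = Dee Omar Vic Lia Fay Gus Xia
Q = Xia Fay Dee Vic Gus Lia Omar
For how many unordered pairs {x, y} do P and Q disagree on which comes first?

There are 14 disagreeing pairs.

Assign each item its position (1..7) in the first ordering, then rewrite the second ordering as that position sequence:
positions: Dee→1, Omar→2, Vic→3, Lia→4, Fay→5, Gus→6, Xia→7
second ordering as positions: [7, 5, 1, 3, 6, 4, 2]
Discordant pairs = inversions in this position sequence.
7: 5, 1, 3, 6, 4, 2 → 6
5: 1, 3, 4, 2 → 4
1: 0
3: 2 → 1
6: 4, 2 → 2
4: 2 → 1
2: 0
Total: 6 + 4 + 0 + 1 + 2 + 1 + 0 = 14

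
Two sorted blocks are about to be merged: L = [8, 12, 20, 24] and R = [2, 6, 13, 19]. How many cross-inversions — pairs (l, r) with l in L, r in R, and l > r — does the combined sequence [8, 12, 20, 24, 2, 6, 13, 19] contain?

12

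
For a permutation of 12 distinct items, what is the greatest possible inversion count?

The maximum occurs when the array is in strictly decreasing order: every one of the C(12, 2) pairs is inverted.
C(12, 2) = 12·11/2 = 66

There are 66 inversions.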